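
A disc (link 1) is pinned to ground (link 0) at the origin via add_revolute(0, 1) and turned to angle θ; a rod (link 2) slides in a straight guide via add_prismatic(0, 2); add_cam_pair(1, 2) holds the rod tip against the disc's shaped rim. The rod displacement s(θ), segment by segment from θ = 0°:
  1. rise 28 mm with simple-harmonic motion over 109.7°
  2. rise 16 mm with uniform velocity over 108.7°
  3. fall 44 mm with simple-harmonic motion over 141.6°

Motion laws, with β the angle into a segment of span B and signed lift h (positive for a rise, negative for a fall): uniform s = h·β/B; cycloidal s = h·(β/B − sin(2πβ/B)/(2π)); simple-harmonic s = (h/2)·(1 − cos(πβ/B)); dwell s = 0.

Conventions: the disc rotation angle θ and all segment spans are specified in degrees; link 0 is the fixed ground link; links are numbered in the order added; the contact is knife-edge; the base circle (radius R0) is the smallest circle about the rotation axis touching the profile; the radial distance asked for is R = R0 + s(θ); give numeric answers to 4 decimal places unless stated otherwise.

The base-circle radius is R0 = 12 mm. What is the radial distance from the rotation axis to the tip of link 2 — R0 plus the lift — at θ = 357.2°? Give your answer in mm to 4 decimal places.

segment 1 (0° to 109.7°, simple-harmonic, h = 28) is passed completely: s = 0.0000 + (28) = 28.0000
segment 2 (109.7° to 218.4°, uniform, h = 16) is passed completely: s = 28.0000 + (16) = 44.0000
θ = 357.2° falls in segment 3 (218.4° to 360°, simple-harmonic, h = -44): β = 357.2 − 218.4 = 138.8°, B = 141.6°; Δs = -44/2·(1 − cos(π·0.9802)) = -43.9576; s = 44.0000 − 43.9576 = 0.0424
R = R0 + s = 12 + 0.0424 = 12.0424

12.0424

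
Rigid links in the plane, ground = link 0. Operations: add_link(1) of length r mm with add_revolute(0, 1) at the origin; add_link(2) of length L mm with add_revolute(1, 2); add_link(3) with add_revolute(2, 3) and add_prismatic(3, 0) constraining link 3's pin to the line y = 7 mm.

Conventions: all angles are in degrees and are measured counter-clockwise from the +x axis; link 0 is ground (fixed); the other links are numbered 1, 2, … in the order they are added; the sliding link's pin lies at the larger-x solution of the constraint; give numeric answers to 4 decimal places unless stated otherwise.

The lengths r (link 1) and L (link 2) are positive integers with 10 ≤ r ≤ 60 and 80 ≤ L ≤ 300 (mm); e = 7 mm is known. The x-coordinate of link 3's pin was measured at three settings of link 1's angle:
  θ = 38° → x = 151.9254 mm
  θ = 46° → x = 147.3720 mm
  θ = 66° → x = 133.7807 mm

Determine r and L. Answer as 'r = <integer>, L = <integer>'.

constraint per measurement: (x − r cos θ)² + (r sin θ − e)² = L²
subtracting the θ₁ and θ₂ equations cancels the r² and L² terms:
r = (x₁² − x₂²) / (2[(x₁cos θ₁ + e sin θ₁) − (x₂cos θ₂ + e sin θ₂)]) = 40.9997 → r = 41
L² = (x₁ − r cos θ₁)² + (r sin θ₁ − e)² = 14640.9919 → L = 121.0000 → L = 121
check at θ₃=66°: x = 133.7807 (printed 133.7807) ✓

r = 41, L = 121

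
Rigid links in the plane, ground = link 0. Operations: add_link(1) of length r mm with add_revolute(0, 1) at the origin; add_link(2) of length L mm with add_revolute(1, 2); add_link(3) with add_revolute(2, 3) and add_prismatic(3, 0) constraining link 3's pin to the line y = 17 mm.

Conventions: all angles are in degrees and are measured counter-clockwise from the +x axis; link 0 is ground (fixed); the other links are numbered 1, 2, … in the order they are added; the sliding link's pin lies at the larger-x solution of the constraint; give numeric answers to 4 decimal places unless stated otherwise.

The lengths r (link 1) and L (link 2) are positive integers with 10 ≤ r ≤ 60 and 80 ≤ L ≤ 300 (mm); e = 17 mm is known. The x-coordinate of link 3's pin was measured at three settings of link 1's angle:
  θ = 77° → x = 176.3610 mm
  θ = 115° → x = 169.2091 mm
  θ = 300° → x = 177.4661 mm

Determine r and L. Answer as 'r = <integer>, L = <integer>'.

constraint per measurement: (x − r cos θ)² + (r sin θ − e)² = L²
subtracting the θ₁ and θ₂ equations cancels the r² and L² terms:
r = (x₁² − x₂²) / (2[(x₁cos θ₁ + e sin θ₁) − (x₂cos θ₂ + e sin θ₂)]) = 11.0000 → r = 11
L² = (x₁ − r cos θ₁)² + (r sin θ₁ − e)² = 30275.9909 → L = 174.0000 → L = 174
check at θ₃=300°: x = 177.4661 (printed 177.4661) ✓

r = 11, L = 174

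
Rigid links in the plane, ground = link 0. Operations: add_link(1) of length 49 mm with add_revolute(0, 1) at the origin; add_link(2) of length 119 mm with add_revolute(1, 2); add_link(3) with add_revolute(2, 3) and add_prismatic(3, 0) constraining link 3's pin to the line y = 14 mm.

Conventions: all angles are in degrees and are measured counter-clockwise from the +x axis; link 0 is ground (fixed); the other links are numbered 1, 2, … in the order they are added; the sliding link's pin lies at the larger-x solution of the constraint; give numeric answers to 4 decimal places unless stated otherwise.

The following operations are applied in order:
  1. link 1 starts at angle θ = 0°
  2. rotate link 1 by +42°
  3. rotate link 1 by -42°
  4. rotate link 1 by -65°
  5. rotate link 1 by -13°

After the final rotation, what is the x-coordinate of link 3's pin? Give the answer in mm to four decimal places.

geometry: r = 49 mm, L = 119 mm, e = 14 mm; θ starts at 0°
rotate link 1 by +42°: θ ← 0° +42° = 42°
rotate link 1 by -42°: θ ← 42° -42° = 0°
rotate link 1 by -65°: θ ← 0° -65° = -65°
rotate link 1 by -13°: θ ← -65° -13° = -78°
crank pin P = (r cos θ, r sin θ) = (10.187673, -47.929232)
h = r sin θ − e = -47.929232 − 14 = -61.929232
x = r cos θ + √(L² − h²) = 10.187673 + 101.615797 = 111.803470

111.8035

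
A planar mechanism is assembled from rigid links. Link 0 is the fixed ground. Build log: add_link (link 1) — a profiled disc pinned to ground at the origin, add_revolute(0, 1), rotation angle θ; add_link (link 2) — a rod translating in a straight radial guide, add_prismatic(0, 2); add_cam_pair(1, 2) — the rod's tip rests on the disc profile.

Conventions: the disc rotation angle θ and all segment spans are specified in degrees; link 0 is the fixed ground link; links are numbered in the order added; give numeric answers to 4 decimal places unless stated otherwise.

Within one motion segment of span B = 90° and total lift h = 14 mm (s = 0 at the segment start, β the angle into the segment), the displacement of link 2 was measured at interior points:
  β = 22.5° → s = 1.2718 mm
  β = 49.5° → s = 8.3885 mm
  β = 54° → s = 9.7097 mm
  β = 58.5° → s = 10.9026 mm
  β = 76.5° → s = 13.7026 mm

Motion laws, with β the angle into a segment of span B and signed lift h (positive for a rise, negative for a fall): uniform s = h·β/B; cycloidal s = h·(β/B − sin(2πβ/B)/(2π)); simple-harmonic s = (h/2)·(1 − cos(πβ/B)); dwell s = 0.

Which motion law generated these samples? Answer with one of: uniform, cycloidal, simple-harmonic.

candidates at β/B = r: uniform s = h·r (linear in β); cycloidal s = h·(r − sin(2πr)/(2π)); simple-harmonic s = (h/2)(1 − cos(πr))
β=22.5°: printed 1.2718 | uniform 3.5000, cycloidal 1.2718, simple-harmonic 2.0503
β=49.5°: printed 8.3885 | uniform 7.7000, cycloidal 8.3885, simple-harmonic 8.0950
β=54°: printed 9.7097 | uniform 8.4000, cycloidal 9.7097, simple-harmonic 9.1631
β=58.5°: printed 10.9026 | uniform 9.1000, cycloidal 10.9026, simple-harmonic 10.1779
β=76.5°: printed 13.7026 | uniform 11.9000, cycloidal 13.7026, simple-harmonic 13.2370
only one law matches every sample → cycloidal

cycloidal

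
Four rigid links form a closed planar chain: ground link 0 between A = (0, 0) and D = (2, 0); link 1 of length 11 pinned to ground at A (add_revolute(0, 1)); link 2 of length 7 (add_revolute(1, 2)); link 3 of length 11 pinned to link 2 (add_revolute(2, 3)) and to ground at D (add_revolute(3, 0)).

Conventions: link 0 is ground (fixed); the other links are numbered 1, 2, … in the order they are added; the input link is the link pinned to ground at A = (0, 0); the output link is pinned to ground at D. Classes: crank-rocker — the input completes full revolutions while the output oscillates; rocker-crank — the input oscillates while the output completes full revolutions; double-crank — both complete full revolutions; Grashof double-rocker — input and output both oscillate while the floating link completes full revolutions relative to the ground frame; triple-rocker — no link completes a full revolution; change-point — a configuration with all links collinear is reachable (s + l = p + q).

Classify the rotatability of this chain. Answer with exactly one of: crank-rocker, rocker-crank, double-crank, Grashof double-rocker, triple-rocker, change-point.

lengths: ground=2, input=11, coupler=7, output=11
sorted: s=2 (shortest), l=11 (longest), p+q=18
s + l = 13 vs p + q = 18
s + l < p + q (Grashof) with shortest = ground link → double-crank

double-crank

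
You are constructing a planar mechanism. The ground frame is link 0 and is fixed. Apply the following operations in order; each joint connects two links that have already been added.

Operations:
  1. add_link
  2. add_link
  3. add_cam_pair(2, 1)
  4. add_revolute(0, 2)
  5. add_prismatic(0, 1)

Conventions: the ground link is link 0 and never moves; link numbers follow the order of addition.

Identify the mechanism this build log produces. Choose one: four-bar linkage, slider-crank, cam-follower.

links: 3 (incl. ground); joints: 1 revolute, 1 prismatic, 1 higher (cam) pair, forming one closed loop
3 links, revolute + prismatic + higher pair in one loop → cam-follower

cam-follower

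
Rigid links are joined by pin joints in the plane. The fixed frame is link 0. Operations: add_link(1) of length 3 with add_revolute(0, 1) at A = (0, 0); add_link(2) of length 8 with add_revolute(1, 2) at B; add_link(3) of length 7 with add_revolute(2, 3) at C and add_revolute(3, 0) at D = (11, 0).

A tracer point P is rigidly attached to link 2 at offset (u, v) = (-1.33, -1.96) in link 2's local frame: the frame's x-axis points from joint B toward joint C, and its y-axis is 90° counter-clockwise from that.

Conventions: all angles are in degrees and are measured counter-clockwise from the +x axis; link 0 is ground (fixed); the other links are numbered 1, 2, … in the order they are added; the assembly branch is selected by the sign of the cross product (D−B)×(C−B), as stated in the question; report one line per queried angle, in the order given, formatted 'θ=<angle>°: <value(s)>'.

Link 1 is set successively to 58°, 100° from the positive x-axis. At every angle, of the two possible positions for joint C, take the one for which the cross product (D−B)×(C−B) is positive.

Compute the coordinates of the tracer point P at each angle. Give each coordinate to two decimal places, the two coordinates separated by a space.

A=(0,0), D=(11.00,0)
θ=58°: B = A + 3.00·(cos58°, sin58°) = (1.5898, 2.5441)
θ=58°: |BD| = 9.7481
θ=58°: circle(B,8.00) ∩ circle(D,7.00): a=5.6434, h=5.6702
θ=58°:   candidates: C₊=(8.5175,6.5450) cross=55.274; C₋=(5.5577,-4.4025) cross=-55.274
θ=58°:   branch + wants cross > 0 → take C=(8.5175,6.5450) (cross=55.274)
θ=58°: ex = (C−B)/|BC| = (0.8660,0.5001); ey = (-0.5001,0.8660)
θ=58°: P = B + -1.33·ex + -1.96·ey = (1.4182,0.1817)
θ=100°: B = A + 3.00·(cos100°, sin100°) = (-0.5209, 2.9544)
θ=100°: |BD| = 11.8937
θ=100°: circle(B,8.00) ∩ circle(D,7.00): a=6.5774, h=4.5538
θ=100°:   candidates: C₊=(6.9815,5.7317) cross=54.162; C₋=(4.7192,-3.0905) cross=-54.162
θ=100°:   branch + wants cross > 0 → take C=(6.9815,5.7317) (cross=54.162)
θ=100°: ex = (C−B)/|BC| = (0.9378,0.3472); ey = (-0.3472,0.9378)
θ=100°: P = B + -1.33·ex + -1.96·ey = (-1.0878,0.6546)

θ=58°: 1.42 0.18
θ=100°: -1.09 0.65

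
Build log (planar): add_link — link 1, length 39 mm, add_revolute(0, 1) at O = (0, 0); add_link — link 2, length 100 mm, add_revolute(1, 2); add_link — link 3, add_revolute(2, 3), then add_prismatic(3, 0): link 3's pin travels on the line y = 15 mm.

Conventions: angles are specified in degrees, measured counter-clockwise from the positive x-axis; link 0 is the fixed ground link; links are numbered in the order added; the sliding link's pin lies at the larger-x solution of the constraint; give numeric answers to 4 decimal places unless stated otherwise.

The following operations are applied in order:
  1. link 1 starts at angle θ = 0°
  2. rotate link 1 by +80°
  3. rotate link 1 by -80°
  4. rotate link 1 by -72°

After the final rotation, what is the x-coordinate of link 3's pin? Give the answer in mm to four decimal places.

geometry: r = 39 mm, L = 100 mm, e = 15 mm; θ starts at 0°
rotate link 1 by +80°: θ ← 0° +80° = 80°
rotate link 1 by -80°: θ ← 80° -80° = 0°
rotate link 1 by -72°: θ ← 0° -72° = -72°
crank pin P = (r cos θ, r sin θ) = (12.051663, -37.091204)
h = r sin θ − e = -37.091204 − 15 = -52.091204
x = r cos θ + √(L² − h²) = 12.051663 + 85.361036 = 97.412699

97.4127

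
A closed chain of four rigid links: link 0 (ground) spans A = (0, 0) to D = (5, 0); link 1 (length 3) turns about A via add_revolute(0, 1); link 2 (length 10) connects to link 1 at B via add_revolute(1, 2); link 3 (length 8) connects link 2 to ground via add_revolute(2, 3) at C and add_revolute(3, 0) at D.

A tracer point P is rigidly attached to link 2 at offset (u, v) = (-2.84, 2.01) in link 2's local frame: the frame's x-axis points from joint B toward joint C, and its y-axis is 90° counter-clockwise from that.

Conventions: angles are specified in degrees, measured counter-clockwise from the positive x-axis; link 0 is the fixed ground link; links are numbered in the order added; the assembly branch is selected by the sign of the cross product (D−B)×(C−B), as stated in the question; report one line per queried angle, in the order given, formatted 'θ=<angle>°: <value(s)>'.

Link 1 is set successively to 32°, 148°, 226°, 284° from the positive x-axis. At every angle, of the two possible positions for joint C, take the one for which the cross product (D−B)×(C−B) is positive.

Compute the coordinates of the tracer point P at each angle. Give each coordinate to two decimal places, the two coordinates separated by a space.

A=(0,0), D=(5.00,0)
θ=32°: B = A + 3.00·(cos32°, sin32°) = (2.5441, 1.5898)
θ=32°: |BD| = 2.9255
θ=32°: circle(B,10.00) ∩ circle(D,8.00): a=7.6155, h=6.4810
θ=32°:   candidates: C₊=(12.4590,2.8919) cross=18.960; C₋=(5.4153,-7.9892) cross=-18.960
θ=32°:   branch + wants cross > 0 → take C=(12.4590,2.8919) (cross=18.960)
θ=32°: ex = (C−B)/|BC| = (0.9915,0.1302); ey = (-0.1302,0.9915)
θ=32°: P = B + -2.84·ex + 2.01·ey = (-0.5334,3.2128)
θ=148°: B = A + 3.00·(cos148°, sin148°) = (-2.5441, 1.5898)
θ=148°: |BD| = 7.7098
θ=148°: circle(B,10.00) ∩ circle(D,8.00): a=6.1896, h=7.8542
θ=148°:   candidates: C₊=(5.1320,7.9989) cross=60.555; C₋=(1.8929,-7.3720) cross=-60.555
θ=148°:   branch + wants cross > 0 → take C=(5.1320,7.9989) (cross=60.555)
θ=148°: ex = (C−B)/|BC| = (0.7676,0.6409); ey = (-0.6409,0.7676)
θ=148°: P = B + -2.84·ex + 2.01·ey = (-6.0124,1.3125)
θ=226°: B = A + 3.00·(cos226°, sin226°) = (-2.0840, -2.1580)
θ=226°: |BD| = 7.4054
θ=226°: circle(B,10.00) ∩ circle(D,8.00): a=6.1334, h=7.8982
θ=226°:   candidates: C₊=(1.4815,7.1847) cross=58.489; C₋=(6.0848,-7.9261) cross=-58.489
θ=226°:   branch + wants cross > 0 → take C=(1.4815,7.1847) (cross=58.489)
θ=226°: ex = (C−B)/|BC| = (0.3566,0.9343); ey = (-0.9343,0.3566)
θ=226°: P = B + -2.84·ex + 2.01·ey = (-4.9745,-4.0947)
θ=284°: B = A + 3.00·(cos284°, sin284°) = (0.7258, -2.9109)
θ=284°: |BD| = 5.1713
θ=284°: circle(B,10.00) ∩ circle(D,8.00): a=6.0664, h=7.9498
θ=284°:   candidates: C₊=(1.2650,7.0746) cross=41.111; C₋=(10.2147,-6.0669) cross=-41.111
θ=284°:   branch + wants cross > 0 → take C=(1.2650,7.0746) (cross=41.111)
θ=284°: ex = (C−B)/|BC| = (0.0539,0.9985); ey = (-0.9985,0.0539)
θ=284°: P = B + -2.84·ex + 2.01·ey = (-1.4344,-5.6384)

θ=32°: -0.53 3.21
θ=148°: -6.01 1.31
θ=226°: -4.97 -4.09
θ=284°: -1.43 -5.64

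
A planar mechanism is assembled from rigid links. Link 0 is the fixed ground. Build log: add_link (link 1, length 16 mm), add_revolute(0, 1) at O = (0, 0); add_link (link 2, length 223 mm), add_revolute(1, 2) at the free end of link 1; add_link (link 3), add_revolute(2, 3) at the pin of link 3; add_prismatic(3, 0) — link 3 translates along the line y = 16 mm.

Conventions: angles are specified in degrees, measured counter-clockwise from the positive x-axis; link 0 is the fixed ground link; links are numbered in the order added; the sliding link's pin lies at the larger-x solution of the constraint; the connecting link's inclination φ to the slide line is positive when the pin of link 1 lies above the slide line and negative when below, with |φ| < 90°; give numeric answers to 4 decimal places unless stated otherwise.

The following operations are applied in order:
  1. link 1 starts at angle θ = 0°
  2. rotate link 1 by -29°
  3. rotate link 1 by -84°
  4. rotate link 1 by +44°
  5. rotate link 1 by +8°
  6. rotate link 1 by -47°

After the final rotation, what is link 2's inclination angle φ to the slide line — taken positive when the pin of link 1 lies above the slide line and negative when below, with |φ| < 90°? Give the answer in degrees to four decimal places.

geometry: r = 16 mm, L = 223 mm, e = 16 mm; θ starts at 0°
rotate link 1 by -29°: θ ← 0° -29° = -29°
rotate link 1 by -84°: θ ← -29° -84° = -113°
rotate link 1 by +44°: θ ← -113° +44° = -69°
rotate link 1 by +8°: θ ← -69° +8° = -61°
rotate link 1 by -47°: θ ← -61° -47° = -108°
h = r sin θ − e = -15.216904 − 16 = -31.216904
sin φ = h / L = -31.216904 / 223 = -0.13998612
φ = arcsin(-0.13998612) = -8.047043°

-8.0470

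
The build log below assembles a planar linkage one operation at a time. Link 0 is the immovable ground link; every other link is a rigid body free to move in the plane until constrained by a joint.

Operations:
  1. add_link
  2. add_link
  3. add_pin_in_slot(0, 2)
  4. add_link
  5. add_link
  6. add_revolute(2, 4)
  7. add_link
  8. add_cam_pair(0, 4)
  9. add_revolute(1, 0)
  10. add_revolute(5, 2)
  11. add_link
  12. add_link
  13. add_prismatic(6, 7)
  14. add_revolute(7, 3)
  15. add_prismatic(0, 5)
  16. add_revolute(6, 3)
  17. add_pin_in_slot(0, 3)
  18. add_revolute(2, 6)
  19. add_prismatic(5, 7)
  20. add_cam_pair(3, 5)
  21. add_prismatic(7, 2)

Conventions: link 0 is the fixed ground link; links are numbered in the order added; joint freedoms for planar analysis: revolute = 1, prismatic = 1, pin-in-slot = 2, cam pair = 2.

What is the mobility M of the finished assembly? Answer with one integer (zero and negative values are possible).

(L,J1,J2)=(1,0,0); link0 fixed
link1: (2,0,0)
link2: (3,0,0)
PS 0-2 [J2]: (3,0,1)
link3: (4,0,1)
link4: (5,0,1)
R 2-4 [J1]: (5,1,1)
link5: (6,1,1)
C 0-4 [J2]: (6,1,2)
R 1-0 [J1]: (6,2,2)
R 5-2 [J1]: (6,3,2)
link6: (7,3,2)
link7: (8,3,2)
P 6-7 [J1]: (8,4,2)
R 7-3 [J1]: (8,5,2)
P 0-5 [J1]: (8,6,2)
R 6-3 [J1]: (8,7,2)
PS 0-3 [J2]: (8,7,3)
R 2-6 [J1]: (8,8,3)
P 5-7 [J1]: (8,9,3)
C 3-5 [J2]: (8,9,4)
P 7-2 [J1]: (8,10,4)
Grübler: 3·7 − 2·10 − 4 = -3

M = -3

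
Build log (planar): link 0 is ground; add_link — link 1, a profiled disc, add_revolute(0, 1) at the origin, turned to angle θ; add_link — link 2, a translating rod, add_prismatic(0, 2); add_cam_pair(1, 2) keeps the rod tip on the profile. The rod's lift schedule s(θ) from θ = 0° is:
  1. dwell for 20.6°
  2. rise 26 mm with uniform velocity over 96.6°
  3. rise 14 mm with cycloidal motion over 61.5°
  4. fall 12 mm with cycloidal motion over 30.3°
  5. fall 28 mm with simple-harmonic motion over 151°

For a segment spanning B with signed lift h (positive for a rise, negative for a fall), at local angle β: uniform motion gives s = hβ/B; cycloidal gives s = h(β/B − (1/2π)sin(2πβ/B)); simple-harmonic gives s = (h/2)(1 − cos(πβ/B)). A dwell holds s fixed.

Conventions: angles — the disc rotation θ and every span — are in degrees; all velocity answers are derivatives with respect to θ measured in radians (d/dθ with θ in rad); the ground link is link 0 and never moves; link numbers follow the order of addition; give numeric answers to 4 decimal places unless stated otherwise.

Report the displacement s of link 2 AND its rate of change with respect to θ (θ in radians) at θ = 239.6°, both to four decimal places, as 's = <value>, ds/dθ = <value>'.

seg 1 [0°–20.6°] dwell: s stays 0.0000
seg 2 [20.6°–117.2°] uniform, h=26: full span → s += 26 → s = 26.0000
seg 3 [117.2°–178.7°] cycloidal, h=14: full span → s += 14 → s = 40.0000
seg 4 [178.7°–209°] cycloidal, h=-12: full span → s += -12 → s = 28.0000
seg 5 [209°–360°] simple-harmonic, h=-28: θ=239.6° here. β=30.6, B=151. -28/2·(1 − cos(π·0.2026)) = -2.7426 → s = 25.2574
velocity in seg [209°–360°] (simple-harmonic), θ in radians: β = 30.6° = 0.5341 rad, B = 151° = 2.6354 rad; ds/dθ = (πh/(2B)) sin(πβ/B) = (π·(-28)/(2·2.6354)) sin(π·0.2026) = -9.921416 mm/rad

s = 25.2574, ds/dθ = -9.9214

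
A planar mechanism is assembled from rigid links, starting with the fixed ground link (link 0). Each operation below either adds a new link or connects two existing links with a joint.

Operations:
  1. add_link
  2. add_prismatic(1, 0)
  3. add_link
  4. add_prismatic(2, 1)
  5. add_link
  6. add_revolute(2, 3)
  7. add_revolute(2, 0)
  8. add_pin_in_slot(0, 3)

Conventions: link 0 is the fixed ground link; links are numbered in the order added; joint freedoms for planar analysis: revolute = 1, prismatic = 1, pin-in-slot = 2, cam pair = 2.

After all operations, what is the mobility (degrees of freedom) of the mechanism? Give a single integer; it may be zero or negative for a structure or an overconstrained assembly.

link 0 = ground. State L|J1|J2 = 1|0|0
+link1  2|0|0
P(1,0) f=1→J1  2|1|0
+link2  3|1|0
P(2,1) f=1→J1  3|2|0
+link3  4|2|0
R(2,3) f=1→J1  4|3|0
R(2,0) f=1→J1  4|4|0
PS(0,3) f=2→J2  4|4|1
M = 3(4−1)−2·4−1 = 9−8−1 = 0

M = 0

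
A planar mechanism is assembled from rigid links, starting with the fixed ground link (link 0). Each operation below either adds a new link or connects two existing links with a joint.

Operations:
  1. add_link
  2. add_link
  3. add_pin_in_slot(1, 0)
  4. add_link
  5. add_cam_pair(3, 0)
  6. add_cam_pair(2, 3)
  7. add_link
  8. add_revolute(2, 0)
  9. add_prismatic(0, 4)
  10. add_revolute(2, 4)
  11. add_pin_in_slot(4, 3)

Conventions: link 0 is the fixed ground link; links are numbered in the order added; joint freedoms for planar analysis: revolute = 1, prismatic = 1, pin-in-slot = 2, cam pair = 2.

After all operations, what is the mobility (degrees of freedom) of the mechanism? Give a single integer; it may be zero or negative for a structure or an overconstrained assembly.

(L,J1,J2)=(1,0,0); link0 fixed
link1: (2,0,0)
link2: (3,0,0)
PS 1-0 [J2]: (3,0,1)
link3: (4,0,1)
C 3-0 [J2]: (4,0,2)
C 2-3 [J2]: (4,0,3)
link4: (5,0,3)
R 2-0 [J1]: (5,1,3)
P 0-4 [J1]: (5,2,3)
R 2-4 [J1]: (5,3,3)
PS 4-3 [J2]: (5,3,4)
Grübler: 3·4 − 2·3 − 4 = 2

M = 2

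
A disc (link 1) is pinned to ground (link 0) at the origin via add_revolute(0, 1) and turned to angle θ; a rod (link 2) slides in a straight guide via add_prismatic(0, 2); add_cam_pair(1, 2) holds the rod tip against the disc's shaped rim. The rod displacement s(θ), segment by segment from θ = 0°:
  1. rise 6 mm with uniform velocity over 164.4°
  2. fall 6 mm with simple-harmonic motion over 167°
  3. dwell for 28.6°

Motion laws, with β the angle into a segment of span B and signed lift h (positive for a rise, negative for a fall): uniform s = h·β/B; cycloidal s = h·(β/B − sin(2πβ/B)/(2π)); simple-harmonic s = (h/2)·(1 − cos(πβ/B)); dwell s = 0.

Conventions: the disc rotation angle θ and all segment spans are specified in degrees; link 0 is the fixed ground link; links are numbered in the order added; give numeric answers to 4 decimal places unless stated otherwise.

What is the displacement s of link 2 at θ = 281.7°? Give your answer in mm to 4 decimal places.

segment 1 (0° to 164.4°, uniform, h = 6) is passed completely: s = 0.0000 + (6) = 6.0000
θ = 281.7° falls in segment 2 (164.4° to 331.4°, simple-harmonic, h = -6): β = 281.7 − 164.4 = 117.3°, B = 167°; Δs = -6/2·(1 − cos(π·0.7024)) = -4.7816; s = 6.0000 − 4.7816 = 1.2184

1.2184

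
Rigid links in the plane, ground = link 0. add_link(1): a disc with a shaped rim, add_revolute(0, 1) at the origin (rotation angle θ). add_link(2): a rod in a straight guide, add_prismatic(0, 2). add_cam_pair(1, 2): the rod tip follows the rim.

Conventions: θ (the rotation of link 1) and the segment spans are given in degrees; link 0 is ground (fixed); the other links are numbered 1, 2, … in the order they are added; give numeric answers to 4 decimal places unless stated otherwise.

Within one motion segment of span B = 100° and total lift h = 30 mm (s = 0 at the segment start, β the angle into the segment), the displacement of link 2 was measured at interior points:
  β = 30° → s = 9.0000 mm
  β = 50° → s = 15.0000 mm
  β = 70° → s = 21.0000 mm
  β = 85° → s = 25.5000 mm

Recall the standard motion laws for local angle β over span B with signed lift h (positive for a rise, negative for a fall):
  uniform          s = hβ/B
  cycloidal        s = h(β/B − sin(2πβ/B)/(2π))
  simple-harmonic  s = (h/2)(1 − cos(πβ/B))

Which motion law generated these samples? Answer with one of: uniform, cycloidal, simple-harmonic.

candidates at β/B = r: uniform s = h·r (linear in β); cycloidal s = h·(r − sin(2πr)/(2π)); simple-harmonic s = (h/2)(1 − cos(πr))
β=30°: printed 9.0000 | uniform 9.0000, cycloidal 4.4590, simple-harmonic 6.1832
β=50°: printed 15.0000 | uniform 15.0000, cycloidal 15.0000, simple-harmonic 15.0000
β=70°: printed 21.0000 | uniform 21.0000, cycloidal 25.5410, simple-harmonic 23.8168
β=85°: printed 25.5000 | uniform 25.5000, cycloidal 29.3628, simple-harmonic 28.3651
only one law matches every sample → uniform

uniform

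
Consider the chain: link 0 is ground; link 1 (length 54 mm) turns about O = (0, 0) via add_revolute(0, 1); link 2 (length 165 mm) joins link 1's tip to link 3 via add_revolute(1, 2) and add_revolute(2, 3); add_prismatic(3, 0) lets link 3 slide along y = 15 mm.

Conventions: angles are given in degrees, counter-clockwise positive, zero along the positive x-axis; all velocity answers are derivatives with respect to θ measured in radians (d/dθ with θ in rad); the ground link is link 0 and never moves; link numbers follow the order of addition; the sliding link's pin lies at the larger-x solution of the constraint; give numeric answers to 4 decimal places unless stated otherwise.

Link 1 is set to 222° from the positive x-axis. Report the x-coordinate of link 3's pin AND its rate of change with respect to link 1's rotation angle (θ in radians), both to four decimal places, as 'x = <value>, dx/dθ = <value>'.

geometry: r = 54 mm, L = 165 mm, e = 15 mm
crank pin P = (r cos θ, r sin θ) = (-40.129821, -36.133053)
h = r sin θ − e = -36.133053 − 15 = -51.133053
x = r cos θ + √(L² − h²) = -40.129821 + 156.877057 = 116.747236
dx/dθ = −r sin θ − h·r cos θ/√(L² − h²) (θ in radians; h = -51.133053) = 23.053000

x = 116.7472, dx/dθ = 23.0530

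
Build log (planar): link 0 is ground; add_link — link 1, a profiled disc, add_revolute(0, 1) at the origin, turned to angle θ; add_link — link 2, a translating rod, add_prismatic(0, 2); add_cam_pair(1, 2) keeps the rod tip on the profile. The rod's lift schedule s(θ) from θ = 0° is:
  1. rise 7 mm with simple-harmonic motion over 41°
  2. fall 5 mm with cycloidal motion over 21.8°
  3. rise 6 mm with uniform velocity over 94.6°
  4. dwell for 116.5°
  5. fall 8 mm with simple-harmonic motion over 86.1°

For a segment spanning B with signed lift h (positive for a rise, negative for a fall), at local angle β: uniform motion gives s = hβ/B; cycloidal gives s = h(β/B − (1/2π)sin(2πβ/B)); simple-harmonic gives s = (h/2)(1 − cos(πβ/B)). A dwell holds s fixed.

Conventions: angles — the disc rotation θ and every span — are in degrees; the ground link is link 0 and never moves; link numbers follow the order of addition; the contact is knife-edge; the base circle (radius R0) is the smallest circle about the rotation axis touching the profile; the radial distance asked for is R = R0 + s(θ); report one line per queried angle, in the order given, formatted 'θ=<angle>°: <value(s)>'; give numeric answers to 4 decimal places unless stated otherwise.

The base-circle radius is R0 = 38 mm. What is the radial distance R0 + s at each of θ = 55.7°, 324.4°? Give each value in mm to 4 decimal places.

seg 1 [0°–41°] simple-harmonic, h=7: full span → s += 7 → s = 7.0000
seg 2 [41°–62.8°] cycloidal, h=-5: θ=55.7° here. β=14.7, B=21.8. -5·(0.6743 − sin(2π·0.6743)/(2π)) = -4.0790 → s = 2.9210
seg 2 [41°–62.8°] cycloidal, h=-5: full span → s += -5 → s = 2.0000
seg 3 [62.8°–157.4°] uniform, h=6: full span → s += 6 → s = 8.0000
seg 4 [157.4°–273.9°] dwell: s stays 8.0000
seg 5 [273.9°–360°] simple-harmonic, h=-8: θ=324.4° here. β=50.5, B=86.1. -8/2·(1 − cos(π·0.5865)) = -5.0740 → s = 2.9260
θ=55.7°: R = R0 + s = 38 + 2.9210 = 40.9210
θ=324.4°: R = R0 + s = 38 + 2.9260 = 40.9260

θ=55.7°: 40.9210
θ=324.4°: 40.9260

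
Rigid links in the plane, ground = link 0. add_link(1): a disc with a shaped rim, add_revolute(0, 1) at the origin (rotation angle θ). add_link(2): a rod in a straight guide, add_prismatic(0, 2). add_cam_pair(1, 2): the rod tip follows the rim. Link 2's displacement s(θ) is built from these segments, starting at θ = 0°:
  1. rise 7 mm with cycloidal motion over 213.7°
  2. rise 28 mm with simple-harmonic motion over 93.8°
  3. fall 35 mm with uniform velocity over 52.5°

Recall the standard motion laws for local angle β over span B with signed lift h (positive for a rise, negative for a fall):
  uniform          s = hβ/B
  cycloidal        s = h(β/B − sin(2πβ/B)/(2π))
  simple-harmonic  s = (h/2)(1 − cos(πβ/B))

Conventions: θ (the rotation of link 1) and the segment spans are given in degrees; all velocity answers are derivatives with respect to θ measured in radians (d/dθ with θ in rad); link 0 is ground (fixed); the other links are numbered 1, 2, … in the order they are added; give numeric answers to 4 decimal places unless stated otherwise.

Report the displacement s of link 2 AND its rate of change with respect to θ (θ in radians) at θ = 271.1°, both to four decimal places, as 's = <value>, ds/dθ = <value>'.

segment 1 (0° to 213.7°, cycloidal, h = 7) is passed completely: s = 0.0000 + (7) = 7.0000
θ = 271.1° falls in segment 2 (213.7° to 307.5°, simple-harmonic, h = 28): β = 271.1 − 213.7 = 57.4°, B = 93.8°; Δs = 28/2·(1 − cos(π·0.6119)) = 18.8225; s = 7.0000 + 18.8225 = 25.8225
velocity in seg [213.7°–307.5°] (simple-harmonic), θ in radians: β = 57.4° = 1.0018 rad, B = 93.8° = 1.6371 rad; ds/dθ = (πh/(2B)) sin(πβ/B) = (π·28/(2·1.6371)) sin(π·0.6119) = 25.221452 mm/rad

s = 25.8225, ds/dθ = 25.2215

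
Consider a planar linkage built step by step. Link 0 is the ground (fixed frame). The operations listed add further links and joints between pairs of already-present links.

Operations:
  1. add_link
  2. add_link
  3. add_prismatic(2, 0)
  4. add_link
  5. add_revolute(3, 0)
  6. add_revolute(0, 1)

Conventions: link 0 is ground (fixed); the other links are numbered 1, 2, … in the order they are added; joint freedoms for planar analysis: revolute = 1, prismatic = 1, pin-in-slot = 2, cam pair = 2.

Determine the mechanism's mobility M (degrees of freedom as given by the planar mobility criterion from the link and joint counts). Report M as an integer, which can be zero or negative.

L=1 J1=0 J2=0
add link → L=2 J1=0 J2=0
add link → L=3 J1=0 J2=0
P@2,0 dof=1 J1 → L=3 J1=1 J2=0
add link → L=4 J1=1 J2=0
R@3,0 dof=1 J1 → L=4 J1=2 J2=0
R@0,1 dof=1 J1 → L=4 J1=3 J2=0
M=3(L−1)−2J1−J2=3·3−2·3−0=3

M = 3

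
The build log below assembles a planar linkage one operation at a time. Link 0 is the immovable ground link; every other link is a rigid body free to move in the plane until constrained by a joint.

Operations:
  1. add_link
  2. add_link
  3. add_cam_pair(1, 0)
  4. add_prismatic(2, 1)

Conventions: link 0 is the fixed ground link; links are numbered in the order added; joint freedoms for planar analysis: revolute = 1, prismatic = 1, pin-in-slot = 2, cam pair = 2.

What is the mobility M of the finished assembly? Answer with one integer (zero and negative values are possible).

ground; <1,0,0>
#1 <2,0,0>
#2 <3,0,0>
C:1↔0 J2 <3,0,1>
P:2↔1 J1 <3,1,1>
3×2 − 2×1 − 1×1 = 3

M = 3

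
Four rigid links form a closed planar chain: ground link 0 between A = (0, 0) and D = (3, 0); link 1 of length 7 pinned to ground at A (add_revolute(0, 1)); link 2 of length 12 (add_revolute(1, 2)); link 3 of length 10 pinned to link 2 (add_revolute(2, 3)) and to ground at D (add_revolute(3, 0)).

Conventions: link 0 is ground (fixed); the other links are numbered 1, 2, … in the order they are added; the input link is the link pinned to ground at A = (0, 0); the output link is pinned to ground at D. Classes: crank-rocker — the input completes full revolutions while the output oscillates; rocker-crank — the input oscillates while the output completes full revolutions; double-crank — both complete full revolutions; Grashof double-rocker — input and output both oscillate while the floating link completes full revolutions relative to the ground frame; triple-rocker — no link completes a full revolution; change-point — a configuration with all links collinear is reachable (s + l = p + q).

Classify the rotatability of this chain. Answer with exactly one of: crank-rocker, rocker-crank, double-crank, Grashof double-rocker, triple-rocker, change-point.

lengths: ground=3, input=7, coupler=12, output=10
sorted: s=3 (shortest), l=12 (longest), p+q=17
s + l = 15 vs p + q = 17
s + l < p + q (Grashof) with shortest = ground link → double-crank

double-crank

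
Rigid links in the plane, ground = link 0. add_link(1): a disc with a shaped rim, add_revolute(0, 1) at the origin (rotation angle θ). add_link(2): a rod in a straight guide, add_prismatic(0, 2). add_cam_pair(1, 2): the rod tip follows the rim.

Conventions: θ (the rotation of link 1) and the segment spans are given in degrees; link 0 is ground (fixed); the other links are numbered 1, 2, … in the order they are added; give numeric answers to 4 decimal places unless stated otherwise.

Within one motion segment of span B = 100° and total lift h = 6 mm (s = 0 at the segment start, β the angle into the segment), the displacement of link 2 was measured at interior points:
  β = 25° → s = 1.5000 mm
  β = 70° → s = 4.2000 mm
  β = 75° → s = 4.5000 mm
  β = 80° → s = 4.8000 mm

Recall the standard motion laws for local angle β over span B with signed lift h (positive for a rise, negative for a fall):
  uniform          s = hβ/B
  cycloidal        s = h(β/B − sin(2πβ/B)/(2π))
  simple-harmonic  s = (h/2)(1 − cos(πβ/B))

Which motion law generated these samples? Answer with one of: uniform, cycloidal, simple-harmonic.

candidates at β/B = r: uniform s = h·r (linear in β); cycloidal s = h·(r − sin(2πr)/(2π)); simple-harmonic s = (h/2)(1 − cos(πr))
β=25°: printed 1.5000 | uniform 1.5000, cycloidal 0.5451, simple-harmonic 0.8787
β=70°: printed 4.2000 | uniform 4.2000, cycloidal 5.1082, simple-harmonic 4.7634
β=75°: printed 4.5000 | uniform 4.5000, cycloidal 5.4549, simple-harmonic 5.1213
β=80°: printed 4.8000 | uniform 4.8000, cycloidal 5.7082, simple-harmonic 5.4271
only one law matches every sample → uniform

uniform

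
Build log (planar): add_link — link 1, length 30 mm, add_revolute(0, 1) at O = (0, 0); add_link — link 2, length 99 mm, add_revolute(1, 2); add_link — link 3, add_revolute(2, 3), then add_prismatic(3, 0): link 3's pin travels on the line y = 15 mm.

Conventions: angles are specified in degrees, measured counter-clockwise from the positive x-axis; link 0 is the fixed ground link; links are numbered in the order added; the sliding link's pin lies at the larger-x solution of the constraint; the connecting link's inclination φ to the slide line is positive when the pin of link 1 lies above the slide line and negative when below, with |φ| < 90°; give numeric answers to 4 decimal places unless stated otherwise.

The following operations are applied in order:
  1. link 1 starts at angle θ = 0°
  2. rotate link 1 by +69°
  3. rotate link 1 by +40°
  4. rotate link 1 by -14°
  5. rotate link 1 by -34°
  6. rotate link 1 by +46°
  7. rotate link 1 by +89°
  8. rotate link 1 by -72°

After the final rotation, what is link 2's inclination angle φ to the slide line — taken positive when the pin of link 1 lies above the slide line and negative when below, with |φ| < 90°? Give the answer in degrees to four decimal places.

geometry: r = 30 mm, L = 99 mm, e = 15 mm; θ starts at 0°
rotate link 1 by +69°: θ ← 0° +69° = 69°
rotate link 1 by +40°: θ ← 69° +40° = 109°
rotate link 1 by -14°: θ ← 109° -14° = 95°
rotate link 1 by -34°: θ ← 95° -34° = 61°
rotate link 1 by +46°: θ ← 61° +46° = 107°
rotate link 1 by +89°: θ ← 107° +89° = 196°
rotate link 1 by -72°: θ ← 196° -72° = 124°
h = r sin θ − e = 24.871127 − 15 = 9.871127
sin φ = h / L = 9.871127 / 99 = 0.09970836
φ = arcsin(0.09970836) = 5.722377°

5.7224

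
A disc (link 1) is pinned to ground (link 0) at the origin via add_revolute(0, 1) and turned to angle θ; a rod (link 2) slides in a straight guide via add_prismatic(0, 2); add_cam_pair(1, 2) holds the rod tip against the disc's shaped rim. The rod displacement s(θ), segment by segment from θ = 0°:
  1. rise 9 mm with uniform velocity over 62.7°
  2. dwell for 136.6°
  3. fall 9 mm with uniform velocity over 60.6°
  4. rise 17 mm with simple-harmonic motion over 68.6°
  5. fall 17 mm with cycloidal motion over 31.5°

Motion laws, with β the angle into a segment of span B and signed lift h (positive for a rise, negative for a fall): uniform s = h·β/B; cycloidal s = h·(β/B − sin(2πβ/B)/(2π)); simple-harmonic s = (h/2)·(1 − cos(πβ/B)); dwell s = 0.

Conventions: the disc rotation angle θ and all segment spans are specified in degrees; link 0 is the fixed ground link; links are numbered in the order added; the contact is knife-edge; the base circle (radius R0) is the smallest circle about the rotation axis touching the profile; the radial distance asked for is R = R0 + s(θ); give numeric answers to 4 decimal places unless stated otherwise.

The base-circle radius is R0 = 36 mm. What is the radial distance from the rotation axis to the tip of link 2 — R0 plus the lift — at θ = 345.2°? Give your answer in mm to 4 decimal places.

segment 1 (0° to 62.7°, uniform, h = 9) is passed completely: s = 0.0000 + (9) = 9.0000
segment 2 (62.7° to 199.3°, dwell): s unchanged at 9.0000
segment 3 (199.3° to 259.9°, uniform, h = -9) is passed completely: s = 9.0000 + (-9) = 0.0000
segment 4 (259.9° to 328.5°, simple-harmonic, h = 17) is passed completely: s = 0.0000 + (17) = 17.0000
θ = 345.2° falls in segment 5 (328.5° to 360°, cycloidal, h = -17): β = 345.2 − 328.5 = 16.7°, B = 31.5°; Δs = -17·(0.5302 − sin(2π·0.5302)/(2π)) = -9.5223; s = 17.0000 − 9.5223 = 7.4777
R = R0 + s = 36 + 7.4777 = 43.4777

43.4777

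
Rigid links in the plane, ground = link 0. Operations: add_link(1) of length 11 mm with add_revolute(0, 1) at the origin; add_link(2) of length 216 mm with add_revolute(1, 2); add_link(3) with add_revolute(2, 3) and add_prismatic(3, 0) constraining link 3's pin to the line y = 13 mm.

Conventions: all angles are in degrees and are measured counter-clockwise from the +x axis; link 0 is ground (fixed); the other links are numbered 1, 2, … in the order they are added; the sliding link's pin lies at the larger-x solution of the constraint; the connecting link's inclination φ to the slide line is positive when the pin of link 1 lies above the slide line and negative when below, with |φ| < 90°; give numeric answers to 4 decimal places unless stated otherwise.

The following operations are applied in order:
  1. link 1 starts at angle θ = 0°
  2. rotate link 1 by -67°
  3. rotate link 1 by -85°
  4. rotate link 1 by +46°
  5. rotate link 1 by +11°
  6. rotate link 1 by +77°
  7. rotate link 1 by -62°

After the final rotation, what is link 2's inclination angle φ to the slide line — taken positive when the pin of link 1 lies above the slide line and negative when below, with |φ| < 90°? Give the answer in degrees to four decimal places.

geometry: r = 11 mm, L = 216 mm, e = 13 mm; θ starts at 0°
rotate link 1 by -67°: θ ← 0° -67° = -67°
rotate link 1 by -85°: θ ← -67° -85° = -152°
rotate link 1 by +46°: θ ← -152° +46° = -106°
rotate link 1 by +11°: θ ← -106° +11° = -95°
rotate link 1 by +77°: θ ← -95° +77° = -18°
rotate link 1 by -62°: θ ← -18° -62° = -80°
h = r sin θ − e = -10.832885 − 13 = -23.832885
sin φ = h / L = -23.832885 / 216 = -0.11033743
φ = arcsin(-0.11033743) = -6.334767°

-6.3348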